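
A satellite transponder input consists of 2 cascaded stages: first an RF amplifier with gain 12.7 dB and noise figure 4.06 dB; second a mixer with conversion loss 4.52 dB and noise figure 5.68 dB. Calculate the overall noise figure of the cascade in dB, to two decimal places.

4.30 dB

Convert to linear (a loss of L dB is a gain of −L dB): F_i = 10^(NF_i/10), G_i = 10^(G_i,dB/10)
  Stage 1: F_1 = 10^(4.06/10) = 2.547, G_1 = 10^(12.7/10) = 18.62
  Stage 2: F_2 = 10^(5.68/10) = 3.698, G_2 = 10^(−4.52/10) = 0.3532
Friis cascade:
  F = 2.547 + (3.698 − 1)/18.62 = 2.692
NF = 10 log₁₀(2.692) = 4.30 dB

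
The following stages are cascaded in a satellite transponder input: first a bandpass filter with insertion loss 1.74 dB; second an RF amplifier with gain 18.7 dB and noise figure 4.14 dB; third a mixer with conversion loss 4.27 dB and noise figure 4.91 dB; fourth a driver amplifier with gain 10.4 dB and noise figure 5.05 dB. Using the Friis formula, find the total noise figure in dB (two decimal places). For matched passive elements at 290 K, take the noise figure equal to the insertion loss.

Convert to linear (a loss of L dB is a gain of −L dB): F_i = 10^(NF_i/10), G_i = 10^(G_i,dB/10)
  Stage 1: F_1 = 10^(1.74/10) = 1.493, G_1 = 10^(−1.74/10) = 0.6699
  Stage 2: F_2 = 10^(4.14/10) = 2.594, G_2 = 10^(18.7/10) = 74.13
  Stage 3: F_3 = 10^(4.91/10) = 3.097, G_3 = 10^(−4.27/10) = 0.3741
  Stage 4: F_4 = 10^(5.05/10) = 3.199, G_4 = 10^(10.4/10) = 10.96
Friis cascade:
  F = 1.493 + (2.594 − 1)/0.6699 + (3.097 − 1)/49.66 + (3.199 − 1)/18.58 = 4.033
NF = 10 log₁₀(4.033) = 6.06 dB

6.06 dB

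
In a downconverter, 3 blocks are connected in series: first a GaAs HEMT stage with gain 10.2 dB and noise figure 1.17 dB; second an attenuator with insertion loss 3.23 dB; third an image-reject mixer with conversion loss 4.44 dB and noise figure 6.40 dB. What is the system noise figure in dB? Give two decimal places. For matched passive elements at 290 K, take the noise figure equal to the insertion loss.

3.20 dB

Convert to linear (a loss of L dB is a gain of −L dB): F_i = 10^(NF_i/10), G_i = 10^(G_i,dB/10)
  Stage 1: F_1 = 10^(1.17/10) = 1.309, G_1 = 10^(10.2/10) = 10.47
  Stage 2: F_2 = 10^(3.23/10) = 2.104, G_2 = 10^(−3.23/10) = 0.4753
  Stage 3: F_3 = 10^(6.40/10) = 4.365, G_3 = 10^(−4.44/10) = 0.3597
Friis cascade:
  F = 1.309 + (2.104 − 1)/10.47 + (4.365 − 1)/4.977 = 2.091
NF = 10 log₁₀(2.091) = 3.20 dB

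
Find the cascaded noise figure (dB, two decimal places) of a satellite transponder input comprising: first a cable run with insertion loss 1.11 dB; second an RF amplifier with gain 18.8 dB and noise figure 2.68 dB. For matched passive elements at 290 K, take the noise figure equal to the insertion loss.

Convert to linear (a loss of L dB is a gain of −L dB): F_i = 10^(NF_i/10), G_i = 10^(G_i,dB/10)
  Stage 1: F_1 = 10^(1.11/10) = 1.291, G_1 = 10^(−1.11/10) = 0.7745
  Stage 2: F_2 = 10^(2.68/10) = 1.854, G_2 = 10^(18.8/10) = 75.86
Friis cascade:
  F = 1.291 + (1.854 − 1)/0.7745 = 2.393
NF = 10 log₁₀(2.393) = 3.79 dB

3.79 dB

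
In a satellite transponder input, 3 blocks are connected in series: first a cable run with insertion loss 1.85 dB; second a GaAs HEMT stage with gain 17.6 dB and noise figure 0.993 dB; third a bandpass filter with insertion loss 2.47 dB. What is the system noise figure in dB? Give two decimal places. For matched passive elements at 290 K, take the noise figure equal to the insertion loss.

Convert to linear (a loss of L dB is a gain of −L dB): F_i = 10^(NF_i/10), G_i = 10^(G_i,dB/10)
  Stage 1: F_1 = 10^(1.85/10) = 1.531, G_1 = 10^(−1.85/10) = 0.6531
  Stage 2: F_2 = 10^(0.993/10) = 1.257, G_2 = 10^(17.6/10) = 57.54
  Stage 3: F_3 = 10^(2.47/10) = 1.766, G_3 = 10^(−2.47/10) = 0.5662
Friis cascade:
  F = 1.531 + (1.257 − 1)/0.6531 + (1.766 − 1)/37.58 = 1.945
NF = 10 log₁₀(1.945) = 2.89 dB

2.89 dB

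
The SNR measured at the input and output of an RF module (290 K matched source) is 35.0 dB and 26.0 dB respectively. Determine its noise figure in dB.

NF (dB) = SNR_in(dB) − SNR_out(dB) when the source is at T₀
NF = 35.0 − 26.0 = 9.0 dB

9.0 dB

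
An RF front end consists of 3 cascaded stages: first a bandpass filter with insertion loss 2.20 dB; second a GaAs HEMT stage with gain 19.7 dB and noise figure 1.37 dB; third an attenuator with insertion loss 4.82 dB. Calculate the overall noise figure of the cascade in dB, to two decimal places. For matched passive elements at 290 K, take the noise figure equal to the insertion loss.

3.64 dB

Convert to linear (a loss of L dB is a gain of −L dB): F_i = 10^(NF_i/10), G_i = 10^(G_i,dB/10)
  Stage 1: F_1 = 10^(2.20/10) = 1.660, G_1 = 10^(−2.20/10) = 0.6026
  Stage 2: F_2 = 10^(1.37/10) = 1.371, G_2 = 10^(19.7/10) = 93.33
  Stage 3: F_3 = 10^(4.82/10) = 3.034, G_3 = 10^(−4.82/10) = 0.3296
Friis cascade:
  F = 1.660 + (1.371 − 1)/0.6026 + (3.034 − 1)/56.23 = 2.311
NF = 10 log₁₀(2.311) = 3.64 dB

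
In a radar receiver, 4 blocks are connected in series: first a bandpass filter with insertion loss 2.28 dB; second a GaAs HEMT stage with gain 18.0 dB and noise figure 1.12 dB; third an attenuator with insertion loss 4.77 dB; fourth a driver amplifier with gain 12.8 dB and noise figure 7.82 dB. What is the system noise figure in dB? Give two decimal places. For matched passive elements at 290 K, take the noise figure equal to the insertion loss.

Convert to linear (a loss of L dB is a gain of −L dB): F_i = 10^(NF_i/10), G_i = 10^(G_i,dB/10)
  Stage 1: F_1 = 10^(2.28/10) = 1.690, G_1 = 10^(−2.28/10) = 0.5916
  Stage 2: F_2 = 10^(1.12/10) = 1.294, G_2 = 10^(18.0/10) = 63.10
  Stage 3: F_3 = 10^(4.77/10) = 2.999, G_3 = 10^(−4.77/10) = 0.3334
  Stage 4: F_4 = 10^(7.82/10) = 6.053, G_4 = 10^(12.8/10) = 19.05
Friis cascade:
  F = 1.690 + (1.294 − 1)/0.5916 + (2.999 − 1)/37.33 + (6.053 − 1)/12.45 = 2.647
NF = 10 log₁₀(2.647) = 4.23 dB

4.23 dB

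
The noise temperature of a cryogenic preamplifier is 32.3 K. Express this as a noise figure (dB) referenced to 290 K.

0.459 dB

F = 1 + T_e/T₀ = 1 + 32.3/290 = 1.11138
NF = 10 log₁₀(1.11138) = 0.459 dB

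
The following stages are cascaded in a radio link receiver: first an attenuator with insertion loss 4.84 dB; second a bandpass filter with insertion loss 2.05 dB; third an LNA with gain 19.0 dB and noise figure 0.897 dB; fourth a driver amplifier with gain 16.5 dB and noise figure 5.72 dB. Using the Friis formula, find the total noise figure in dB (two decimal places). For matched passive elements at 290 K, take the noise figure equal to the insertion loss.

7.91 dB

Convert to linear (a loss of L dB is a gain of −L dB): F_i = 10^(NF_i/10), G_i = 10^(G_i,dB/10)
  Stage 1: F_1 = 10^(4.84/10) = 3.048, G_1 = 10^(−4.84/10) = 0.3281
  Stage 2: F_2 = 10^(2.05/10) = 1.603, G_2 = 10^(−2.05/10) = 0.6237
  Stage 3: F_3 = 10^(0.897/10) = 1.229, G_3 = 10^(19.0/10) = 79.43
  Stage 4: F_4 = 10^(5.72/10) = 3.733, G_4 = 10^(16.5/10) = 44.67
Friis cascade:
  F = 3.048 + (1.603 − 1)/0.3281 + (1.229 − 1)/0.2046 + (3.733 − 1)/16.26 = 6.176
NF = 10 log₁₀(6.176) = 7.91 dB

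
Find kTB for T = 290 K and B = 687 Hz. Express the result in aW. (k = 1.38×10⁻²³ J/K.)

P_n = kTB = 1.38×10⁻²³ × 290 × 6.87×10² = 2.75×10⁻¹⁸ W = 2.75 aW

2.75 aW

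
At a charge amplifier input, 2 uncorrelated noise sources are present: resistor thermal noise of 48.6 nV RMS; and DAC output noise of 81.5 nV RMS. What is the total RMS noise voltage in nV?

Uncorrelated sources add in power (mean-square): V_tot = √(ΣV_i²)
V_tot = √[(4.86×10⁻⁸)² + (8.15×10⁻⁸)²] = 9.49×10⁻⁸ V = 94.9 nV

94.9 nV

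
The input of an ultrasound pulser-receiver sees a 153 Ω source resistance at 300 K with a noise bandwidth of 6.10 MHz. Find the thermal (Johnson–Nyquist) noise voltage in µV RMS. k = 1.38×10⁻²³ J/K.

V_n = √(4kTRB)
4kTRB = 4 × 1.38×10⁻²³ × 300 × 1.53×10² × 6.10×10⁶ = 1.55×10⁻¹¹ V²
V_n = √(1.55×10⁻¹¹) = 3.93×10⁻⁶ V = 3.93 µV

3.93 µV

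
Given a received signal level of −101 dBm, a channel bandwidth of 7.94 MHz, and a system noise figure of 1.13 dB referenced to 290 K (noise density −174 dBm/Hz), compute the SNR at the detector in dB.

Noise floor: N = −174 + 10 log₁₀(B) + NF
10 log₁₀(7.94×10⁶) = 69 dB
N = −174 + 69 + 1.13 = −103.87 dBm
SNR = P_sig − N = −101 − (−103.87) = 2.87 dB → 2.9 dB

2.9 dB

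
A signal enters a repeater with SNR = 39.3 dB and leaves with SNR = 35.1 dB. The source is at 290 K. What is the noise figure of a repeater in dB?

NF (dB) = SNR_in(dB) − SNR_out(dB) when the source is at T₀
NF = 39.3 − 35.1 = 4.2 dB

4.2 dB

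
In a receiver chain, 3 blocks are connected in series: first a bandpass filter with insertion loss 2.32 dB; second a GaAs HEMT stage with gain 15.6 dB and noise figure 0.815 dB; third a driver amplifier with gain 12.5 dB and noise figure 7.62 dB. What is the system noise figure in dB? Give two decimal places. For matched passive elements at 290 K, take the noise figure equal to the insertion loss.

3.58 dB

Convert to linear (a loss of L dB is a gain of −L dB): F_i = 10^(NF_i/10), G_i = 10^(G_i,dB/10)
  Stage 1: F_1 = 10^(2.32/10) = 1.706, G_1 = 10^(−2.32/10) = 0.5861
  Stage 2: F_2 = 10^(0.815/10) = 1.206, G_2 = 10^(15.6/10) = 36.31
  Stage 3: F_3 = 10^(7.62/10) = 5.781, G_3 = 10^(12.5/10) = 17.78
Friis cascade:
  F = 1.706 + (1.206 − 1)/0.5861 + (5.781 − 1)/21.28 = 2.283
NF = 10 log₁₀(2.283) = 3.58 dB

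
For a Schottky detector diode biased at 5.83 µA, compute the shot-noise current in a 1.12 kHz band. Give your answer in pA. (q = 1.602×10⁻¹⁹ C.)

I_n = √(2qI·B)
2qI·B = 2 × 1.602×10⁻¹⁹ × 5.83×10⁻⁶ × 1.12×10³ = 2.09×10⁻²¹ A²
I_n = √(2.09×10⁻²¹) = 4.57×10⁻¹¹ A = 45.7 pA

45.7 pA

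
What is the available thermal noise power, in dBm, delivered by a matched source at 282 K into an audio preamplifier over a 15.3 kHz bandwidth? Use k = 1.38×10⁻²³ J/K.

P_n = kTB = 1.38×10⁻²³ × 282 × 1.53×10⁴ = 5.95×10⁻¹⁷ W
In dBm: 10 log₁₀(5.95×10⁻¹⁷ / 10⁻³) = −132.3 dBm

−132.3 dBm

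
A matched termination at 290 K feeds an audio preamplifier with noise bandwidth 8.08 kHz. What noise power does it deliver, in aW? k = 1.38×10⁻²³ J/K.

32.3 aW

P_n = kTB = 1.38×10⁻²³ × 290 × 8.08×10³ = 3.23×10⁻¹⁷ W = 32.3 aW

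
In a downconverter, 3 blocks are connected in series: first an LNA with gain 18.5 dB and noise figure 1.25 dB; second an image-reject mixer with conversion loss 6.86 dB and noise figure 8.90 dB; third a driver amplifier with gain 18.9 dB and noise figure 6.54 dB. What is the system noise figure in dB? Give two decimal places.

Convert to linear (a loss of L dB is a gain of −L dB): F_i = 10^(NF_i/10), G_i = 10^(G_i,dB/10)
  Stage 1: F_1 = 10^(1.25/10) = 1.334, G_1 = 10^(18.5/10) = 70.79
  Stage 2: F_2 = 10^(8.90/10) = 7.762, G_2 = 10^(−6.86/10) = 0.2061
  Stage 3: F_3 = 10^(6.54/10) = 4.508, G_3 = 10^(18.9/10) = 77.62
Friis cascade:
  F = 1.334 + (7.762 − 1)/70.79 + (4.508 − 1)/14.59 = 1.670
NF = 10 log₁₀(1.670) = 2.23 dB

2.23 dB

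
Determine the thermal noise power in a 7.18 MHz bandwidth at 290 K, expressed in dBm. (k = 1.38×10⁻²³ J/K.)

−105.4 dBm

P_n = kTB = 1.38×10⁻²³ × 290 × 7.18×10⁶ = 2.87×10⁻¹⁴ W
In dBm: 10 log₁₀(2.87×10⁻¹⁴ / 10⁻³) = −105.4 dBm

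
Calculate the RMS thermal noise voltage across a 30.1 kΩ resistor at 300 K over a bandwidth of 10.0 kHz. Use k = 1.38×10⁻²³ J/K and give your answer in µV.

V_n = √(4kTRB)
4kTRB = 4 × 1.38×10⁻²³ × 300 × 3.01×10⁴ × 1.00×10⁴ = 4.98×10⁻¹² V²
V_n = √(4.98×10⁻¹²) = 2.23×10⁻⁶ V = 2.23 µV

2.23 µV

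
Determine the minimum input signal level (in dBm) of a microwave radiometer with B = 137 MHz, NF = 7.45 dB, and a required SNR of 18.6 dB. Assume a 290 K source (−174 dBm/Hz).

Sensitivity = −174 + 10 log₁₀(B) + NF + SNR_min
= −174 + 81.37 + 7.45 + 18.6
= −66.58 dBm → −66.6 dBm

−66.6 dBm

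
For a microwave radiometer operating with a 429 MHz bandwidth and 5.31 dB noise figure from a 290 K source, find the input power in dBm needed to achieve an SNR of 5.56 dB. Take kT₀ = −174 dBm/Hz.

Sensitivity = −174 + 10 log₁₀(B) + NF + SNR_min
= −174 + 86.32 + 5.31 + 5.56
= −76.81 dBm → −76.8 dBm

−76.8 dBm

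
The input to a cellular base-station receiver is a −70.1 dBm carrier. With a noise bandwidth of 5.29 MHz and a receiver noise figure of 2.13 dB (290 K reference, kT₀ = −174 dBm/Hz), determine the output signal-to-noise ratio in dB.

34.5 dB

Noise floor: N = −174 + 10 log₁₀(B) + NF
10 log₁₀(5.29×10⁶) = 67.23 dB
N = −174 + 67.23 + 2.13 = −104.64 dBm
SNR = P_sig − N = −70.1 − (−104.64) = 34.54 dB → 34.5 dB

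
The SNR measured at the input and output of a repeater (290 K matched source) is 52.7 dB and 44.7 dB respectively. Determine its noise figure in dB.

8.0 dB

NF (dB) = SNR_in(dB) − SNR_out(dB) when the source is at T₀
NF = 52.7 − 44.7 = 8.0 dB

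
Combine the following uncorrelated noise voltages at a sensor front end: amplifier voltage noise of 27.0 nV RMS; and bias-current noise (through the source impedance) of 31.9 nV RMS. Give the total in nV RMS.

41.8 nV

Uncorrelated sources add in power (mean-square): V_tot = √(ΣV_i²)
V_tot = √[(2.70×10⁻⁸)² + (3.19×10⁻⁸)²] = 4.18×10⁻⁸ V = 41.8 nV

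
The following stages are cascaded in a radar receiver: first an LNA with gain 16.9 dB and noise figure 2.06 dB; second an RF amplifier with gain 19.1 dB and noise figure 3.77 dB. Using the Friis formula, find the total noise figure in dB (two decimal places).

Convert to linear (a loss of L dB is a gain of −L dB): F_i = 10^(NF_i/10), G_i = 10^(G_i,dB/10)
  Stage 1: F_1 = 10^(2.06/10) = 1.607, G_1 = 10^(16.9/10) = 48.98
  Stage 2: F_2 = 10^(3.77/10) = 2.382, G_2 = 10^(19.1/10) = 81.28
Friis cascade:
  F = 1.607 + (2.382 − 1)/48.98 = 1.635
NF = 10 log₁₀(1.635) = 2.14 dB

2.14 dB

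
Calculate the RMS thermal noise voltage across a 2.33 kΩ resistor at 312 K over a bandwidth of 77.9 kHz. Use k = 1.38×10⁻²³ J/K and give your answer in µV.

1.77 µV

V_n = √(4kTRB)
4kTRB = 4 × 1.38×10⁻²³ × 312 × 2.33×10³ × 7.79×10⁴ = 3.13×10⁻¹² V²
V_n = √(3.13×10⁻¹²) = 1.77×10⁻⁶ V = 1.77 µV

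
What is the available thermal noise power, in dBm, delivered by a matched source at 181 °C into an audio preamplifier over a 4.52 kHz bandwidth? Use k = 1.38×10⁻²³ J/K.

T = 181 °C + 273.15 = 454.15 K
P_n = kTB = 1.38×10⁻²³ × 454.15 × 4.52×10³ = 2.83×10⁻¹⁷ W
In dBm: 10 log₁₀(2.83×10⁻¹⁷ / 10⁻³) = −135.5 dBm

−135.5 dBm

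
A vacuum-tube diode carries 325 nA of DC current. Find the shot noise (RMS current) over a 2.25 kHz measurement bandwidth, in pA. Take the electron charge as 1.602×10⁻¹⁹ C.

15.3 pA

I_n = √(2qI·B)
2qI·B = 2 × 1.602×10⁻¹⁹ × 3.25×10⁻⁷ × 2.25×10³ = 2.34×10⁻²² A²
I_n = √(2.34×10⁻²²) = 1.53×10⁻¹¹ A = 15.3 pA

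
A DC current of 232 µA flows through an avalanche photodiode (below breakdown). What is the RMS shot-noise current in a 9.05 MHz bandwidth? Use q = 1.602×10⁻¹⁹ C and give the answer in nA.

25.9 nA

I_n = √(2qI·B)
2qI·B = 2 × 1.602×10⁻¹⁹ × 2.32×10⁻⁴ × 9.05×10⁶ = 6.73×10⁻¹⁶ A²
I_n = √(6.73×10⁻¹⁶) = 2.59×10⁻⁸ A = 25.9 nA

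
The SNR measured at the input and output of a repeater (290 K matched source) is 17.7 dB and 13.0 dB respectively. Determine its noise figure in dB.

NF (dB) = SNR_in(dB) − SNR_out(dB) when the source is at T₀
NF = 17.7 − 13.0 = 4.7 dB

4.7 dB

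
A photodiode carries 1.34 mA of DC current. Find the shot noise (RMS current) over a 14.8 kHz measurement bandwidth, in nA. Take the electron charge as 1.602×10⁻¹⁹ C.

I_n = √(2qI·B)
2qI·B = 2 × 1.602×10⁻¹⁹ × 1.34×10⁻³ × 1.48×10⁴ = 6.35×10⁻¹⁸ A²
I_n = √(6.35×10⁻¹⁸) = 2.52×10⁻⁹ A = 2.52 nA

2.52 nA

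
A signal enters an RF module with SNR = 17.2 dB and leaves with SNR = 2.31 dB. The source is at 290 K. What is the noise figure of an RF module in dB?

NF (dB) = SNR_in(dB) − SNR_out(dB) when the source is at T₀
NF = 17.2 − 2.31 = 14.89 dB

14.89 dB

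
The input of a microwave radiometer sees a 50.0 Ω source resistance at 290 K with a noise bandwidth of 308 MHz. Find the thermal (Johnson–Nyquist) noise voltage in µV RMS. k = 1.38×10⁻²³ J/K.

15.7 µV

V_n = √(4kTRB)
4kTRB = 4 × 1.38×10⁻²³ × 290 × 5.00×10¹ × 3.08×10⁸ = 2.47×10⁻¹⁰ V²
V_n = √(2.47×10⁻¹⁰) = 1.57×10⁻⁵ V = 15.7 µV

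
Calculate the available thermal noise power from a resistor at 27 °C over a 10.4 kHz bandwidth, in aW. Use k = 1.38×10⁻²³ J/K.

T = 27 °C + 273.15 = 300.15 K
P_n = kTB = 1.38×10⁻²³ × 300.15 × 1.04×10⁴ = 4.31×10⁻¹⁷ W = 43.1 aW

43.1 aW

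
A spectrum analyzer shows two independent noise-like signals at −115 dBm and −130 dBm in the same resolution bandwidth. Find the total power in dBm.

Convert to linear, add, convert back:
P₁ = 3.16×10⁻¹⁵ W, P₂ = 1.00×10⁻¹⁶ W
P_tot = 3.26×10⁻¹⁵ W → 10 log₁₀(P_tot / 10⁻³) = −114.9 dBm

−114.9 dBm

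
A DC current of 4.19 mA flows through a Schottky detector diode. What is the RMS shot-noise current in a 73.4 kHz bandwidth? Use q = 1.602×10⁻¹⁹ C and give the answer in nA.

I_n = √(2qI·B)
2qI·B = 2 × 1.602×10⁻¹⁹ × 4.19×10⁻³ × 7.34×10⁴ = 9.85×10⁻¹⁷ A²
I_n = √(9.85×10⁻¹⁷) = 9.93×10⁻⁹ A = 9.93 nA

9.93 nA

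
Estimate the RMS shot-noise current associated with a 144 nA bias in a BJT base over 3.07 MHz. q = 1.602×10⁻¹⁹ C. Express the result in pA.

I_n = √(2qI·B)
2qI·B = 2 × 1.602×10⁻¹⁹ × 1.44×10⁻⁷ × 3.07×10⁶ = 1.42×10⁻¹⁹ A²
I_n = √(1.42×10⁻¹⁹) = 3.76×10⁻¹⁰ A = 376 pA

376 pA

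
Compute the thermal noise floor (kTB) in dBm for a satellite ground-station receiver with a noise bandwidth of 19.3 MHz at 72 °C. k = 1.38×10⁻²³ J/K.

T = 72 °C + 273.15 = 345.15 K
P_n = kTB = 1.38×10⁻²³ × 345.15 × 1.93×10⁷ = 9.19×10⁻¹⁴ W
In dBm: 10 log₁₀(9.19×10⁻¹⁴ / 10⁻³) = −100.4 dBm

−100.4 dBm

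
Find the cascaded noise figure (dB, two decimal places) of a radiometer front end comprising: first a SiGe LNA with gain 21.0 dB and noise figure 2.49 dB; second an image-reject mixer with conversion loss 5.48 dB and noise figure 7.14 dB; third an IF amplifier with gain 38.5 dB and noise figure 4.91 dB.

2.71 dB

Convert to linear (a loss of L dB is a gain of −L dB): F_i = 10^(NF_i/10), G_i = 10^(G_i,dB/10)
  Stage 1: F_1 = 10^(2.49/10) = 1.774, G_1 = 10^(21.0/10) = 125.9
  Stage 2: F_2 = 10^(7.14/10) = 5.176, G_2 = 10^(−5.48/10) = 0.2831
  Stage 3: F_3 = 10^(4.91/10) = 3.097, G_3 = 10^(38.5/10) = 7079
Friis cascade:
  F = 1.774 + (5.176 − 1)/125.9 + (3.097 − 1)/35.65 = 1.866
NF = 10 log₁₀(1.866) = 2.71 dB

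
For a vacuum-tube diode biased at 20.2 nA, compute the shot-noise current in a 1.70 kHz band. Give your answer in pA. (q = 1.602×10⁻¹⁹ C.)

3.32 pA

I_n = √(2qI·B)
2qI·B = 2 × 1.602×10⁻¹⁹ × 2.02×10⁻⁸ × 1.70×10³ = 1.10×10⁻²³ A²
I_n = √(1.10×10⁻²³) = 3.32×10⁻¹² A = 3.32 pA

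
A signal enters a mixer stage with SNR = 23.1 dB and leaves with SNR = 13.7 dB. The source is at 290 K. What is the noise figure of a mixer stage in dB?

9.4 dB

NF (dB) = SNR_in(dB) − SNR_out(dB) when the source is at T₀
NF = 23.1 − 13.7 = 9.4 dB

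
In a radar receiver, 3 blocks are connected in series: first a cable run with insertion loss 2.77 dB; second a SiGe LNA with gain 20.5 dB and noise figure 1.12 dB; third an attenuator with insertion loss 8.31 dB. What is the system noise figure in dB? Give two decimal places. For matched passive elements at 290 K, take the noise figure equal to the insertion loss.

Convert to linear (a loss of L dB is a gain of −L dB): F_i = 10^(NF_i/10), G_i = 10^(G_i,dB/10)
  Stage 1: F_1 = 10^(2.77/10) = 1.892, G_1 = 10^(−2.77/10) = 0.5284
  Stage 2: F_2 = 10^(1.12/10) = 1.294, G_2 = 10^(20.5/10) = 112.2
  Stage 3: F_3 = 10^(8.31/10) = 6.776, G_3 = 10^(−8.31/10) = 0.1476
Friis cascade:
  F = 1.892 + (1.294 − 1)/0.5284 + (6.776 − 1)/59.29 = 2.546
NF = 10 log₁₀(2.546) = 4.06 dB

4.06 dB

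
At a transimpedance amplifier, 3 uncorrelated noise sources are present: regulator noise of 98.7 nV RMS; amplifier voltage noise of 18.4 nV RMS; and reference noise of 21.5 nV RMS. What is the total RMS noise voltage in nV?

Uncorrelated sources add in power (mean-square): V_tot = √(ΣV_i²)
V_tot = √[(9.87×10⁻⁸)² + (1.84×10⁻⁸)² + (2.15×10⁻⁸)²] = 1.03×10⁻⁷ V = 103 nV

103 nV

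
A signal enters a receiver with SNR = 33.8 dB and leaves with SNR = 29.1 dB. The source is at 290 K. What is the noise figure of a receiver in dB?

4.7 dB

NF (dB) = SNR_in(dB) − SNR_out(dB) when the source is at T₀
NF = 33.8 − 29.1 = 4.7 dB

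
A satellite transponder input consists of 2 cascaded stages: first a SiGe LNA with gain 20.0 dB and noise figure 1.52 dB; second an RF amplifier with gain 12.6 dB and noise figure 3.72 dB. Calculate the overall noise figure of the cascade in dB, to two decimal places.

1.56 dB

Convert to linear (a loss of L dB is a gain of −L dB): F_i = 10^(NF_i/10), G_i = 10^(G_i,dB/10)
  Stage 1: F_1 = 10^(1.52/10) = 1.419, G_1 = 10^(20.0/10) = 100.0
  Stage 2: F_2 = 10^(3.72/10) = 2.355, G_2 = 10^(12.6/10) = 18.20
Friis cascade:
  F = 1.419 + (2.355 − 1)/100.0 = 1.433
NF = 10 log₁₀(1.433) = 1.56 dB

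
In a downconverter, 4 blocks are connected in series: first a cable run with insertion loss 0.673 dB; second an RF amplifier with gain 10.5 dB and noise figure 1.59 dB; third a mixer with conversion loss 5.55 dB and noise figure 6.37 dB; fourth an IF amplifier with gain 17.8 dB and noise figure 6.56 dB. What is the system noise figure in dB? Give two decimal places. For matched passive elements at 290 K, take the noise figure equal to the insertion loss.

5.25 dB

Convert to linear (a loss of L dB is a gain of −L dB): F_i = 10^(NF_i/10), G_i = 10^(G_i,dB/10)
  Stage 1: F_1 = 10^(0.673/10) = 1.168, G_1 = 10^(−0.673/10) = 0.8564
  Stage 2: F_2 = 10^(1.59/10) = 1.442, G_2 = 10^(10.5/10) = 11.22
  Stage 3: F_3 = 10^(6.37/10) = 4.335, G_3 = 10^(−5.55/10) = 0.2786
  Stage 4: F_4 = 10^(6.56/10) = 4.529, G_4 = 10^(17.8/10) = 60.26
Friis cascade:
  F = 1.168 + (1.442 − 1)/0.8564 + (4.335 − 1)/9.609 + (4.529 − 1)/2.677 = 3.349
NF = 10 log₁₀(3.349) = 5.25 dB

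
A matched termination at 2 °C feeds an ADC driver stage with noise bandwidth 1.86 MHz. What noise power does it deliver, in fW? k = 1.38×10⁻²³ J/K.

T = 2 °C + 273.15 = 275.15 K
P_n = kTB = 1.38×10⁻²³ × 275.15 × 1.86×10⁶ = 7.06×10⁻¹⁵ W = 7.06 fW

7.06 fW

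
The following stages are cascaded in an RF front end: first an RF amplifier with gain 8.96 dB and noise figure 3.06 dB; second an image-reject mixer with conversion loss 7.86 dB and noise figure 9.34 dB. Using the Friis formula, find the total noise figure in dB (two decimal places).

4.75 dB

Convert to linear (a loss of L dB is a gain of −L dB): F_i = 10^(NF_i/10), G_i = 10^(G_i,dB/10)
  Stage 1: F_1 = 10^(3.06/10) = 2.023, G_1 = 10^(8.96/10) = 7.870
  Stage 2: F_2 = 10^(9.34/10) = 8.590, G_2 = 10^(−7.86/10) = 0.1637
Friis cascade:
  F = 2.023 + (8.590 − 1)/7.870 = 2.987
NF = 10 log₁₀(2.987) = 4.75 dB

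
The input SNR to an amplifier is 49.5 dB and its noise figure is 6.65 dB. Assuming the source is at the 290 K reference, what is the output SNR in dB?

By definition F = SNR_in/SNR_out, so in dB: SNR_out = SNR_in − NF
SNR_out = 49.5 − 6.65 = 42.85 dB

42.85 dB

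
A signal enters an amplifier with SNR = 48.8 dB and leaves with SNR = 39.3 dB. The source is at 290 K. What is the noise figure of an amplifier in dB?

NF (dB) = SNR_in(dB) − SNR_out(dB) when the source is at T₀
NF = 48.8 − 39.3 = 9.5 dB

9.5 dB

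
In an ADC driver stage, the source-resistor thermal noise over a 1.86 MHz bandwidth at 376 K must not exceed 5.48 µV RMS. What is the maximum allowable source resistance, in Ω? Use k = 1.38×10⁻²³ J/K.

778 Ω

Johnson–Nyquist: V_n = √(4kTRB) ⇒ R = V_n² / (4kTB)
4kTB = 4 × 1.38×10⁻²³ × 376 × 1.86×10⁶ = 3.86×10⁻¹⁴
R = (5.48×10⁻⁶)² / 3.86×10⁻¹⁴ = 7.78×10² Ω = 778 Ω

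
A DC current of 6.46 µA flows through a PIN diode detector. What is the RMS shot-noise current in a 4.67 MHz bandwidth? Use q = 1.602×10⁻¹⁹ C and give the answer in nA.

I_n = √(2qI·B)
2qI·B = 2 × 1.602×10⁻¹⁹ × 6.46×10⁻⁶ × 4.67×10⁶ = 9.67×10⁻¹⁸ A²
I_n = √(9.67×10⁻¹⁸) = 3.11×10⁻⁹ A = 3.11 nA

3.11 nA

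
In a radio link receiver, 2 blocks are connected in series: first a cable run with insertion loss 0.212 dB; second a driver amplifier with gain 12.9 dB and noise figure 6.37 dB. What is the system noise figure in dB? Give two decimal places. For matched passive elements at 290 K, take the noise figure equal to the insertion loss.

Convert to linear (a loss of L dB is a gain of −L dB): F_i = 10^(NF_i/10), G_i = 10^(G_i,dB/10)
  Stage 1: F_1 = 10^(0.212/10) = 1.050, G_1 = 10^(−0.212/10) = 0.9524
  Stage 2: F_2 = 10^(6.37/10) = 4.335, G_2 = 10^(12.9/10) = 19.50
Friis cascade:
  F = 1.050 + (4.335 − 1)/0.9524 = 4.552
NF = 10 log₁₀(4.552) = 6.58 dB

6.58 dB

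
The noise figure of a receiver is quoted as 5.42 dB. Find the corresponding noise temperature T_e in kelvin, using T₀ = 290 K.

720 K

F = 10^(5.42/10) = 3.48337
T_e = (F − 1)·T₀ = (3.48337 − 1) × 290 = 720 K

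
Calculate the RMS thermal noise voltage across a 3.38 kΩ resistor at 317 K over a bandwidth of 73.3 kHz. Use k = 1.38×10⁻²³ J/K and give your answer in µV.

V_n = √(4kTRB)
4kTRB = 4 × 1.38×10⁻²³ × 317 × 3.38×10³ × 7.33×10⁴ = 4.34×10⁻¹² V²
V_n = √(4.34×10⁻¹²) = 2.08×10⁻⁶ V = 2.08 µV

2.08 µV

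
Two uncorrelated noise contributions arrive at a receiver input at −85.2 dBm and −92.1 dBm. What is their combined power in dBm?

Convert to linear, add, convert back:
P₁ = 3.02×10⁻¹² W, P₂ = 6.17×10⁻¹³ W
P_tot = 3.64×10⁻¹² W → 10 log₁₀(P_tot / 10⁻³) = −84.4 dBm

−84.4 dBm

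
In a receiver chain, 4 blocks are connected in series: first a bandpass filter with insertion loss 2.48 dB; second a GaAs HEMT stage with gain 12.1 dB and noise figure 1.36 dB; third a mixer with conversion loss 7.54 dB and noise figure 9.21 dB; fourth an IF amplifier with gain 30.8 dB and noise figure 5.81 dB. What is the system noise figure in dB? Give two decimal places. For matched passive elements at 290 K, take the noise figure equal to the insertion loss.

Convert to linear (a loss of L dB is a gain of −L dB): F_i = 10^(NF_i/10), G_i = 10^(G_i,dB/10)
  Stage 1: F_1 = 10^(2.48/10) = 1.770, G_1 = 10^(−2.48/10) = 0.5649
  Stage 2: F_2 = 10^(1.36/10) = 1.368, G_2 = 10^(12.1/10) = 16.22
  Stage 3: F_3 = 10^(9.21/10) = 8.337, G_3 = 10^(−7.54/10) = 0.1762
  Stage 4: F_4 = 10^(5.81/10) = 3.811, G_4 = 10^(30.8/10) = 1202
Friis cascade:
  F = 1.770 + (1.368 − 1)/0.5649 + (8.337 − 1)/9.162 + (3.811 − 1)/1.614 = 4.963
NF = 10 log₁₀(4.963) = 6.96 dB

6.96 dB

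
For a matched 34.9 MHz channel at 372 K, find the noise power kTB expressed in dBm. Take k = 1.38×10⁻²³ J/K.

−97.5 dBm

P_n = kTB = 1.38×10⁻²³ × 372 × 3.49×10⁷ = 1.79×10⁻¹³ W
In dBm: 10 log₁₀(1.79×10⁻¹³ / 10⁻³) = −97.5 dBm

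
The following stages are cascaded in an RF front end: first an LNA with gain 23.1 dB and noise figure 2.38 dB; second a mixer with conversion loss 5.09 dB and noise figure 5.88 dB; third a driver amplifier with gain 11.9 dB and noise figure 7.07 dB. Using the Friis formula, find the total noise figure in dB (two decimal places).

Convert to linear (a loss of L dB is a gain of −L dB): F_i = 10^(NF_i/10), G_i = 10^(G_i,dB/10)
  Stage 1: F_1 = 10^(2.38/10) = 1.730, G_1 = 10^(23.1/10) = 204.2
  Stage 2: F_2 = 10^(5.88/10) = 3.873, G_2 = 10^(−5.09/10) = 0.3097
  Stage 3: F_3 = 10^(7.07/10) = 5.093, G_3 = 10^(11.9/10) = 15.49
Friis cascade:
  F = 1.730 + (3.873 − 1)/204.2 + (5.093 − 1)/63.24 = 1.809
NF = 10 log₁₀(1.809) = 2.57 dB

2.57 dB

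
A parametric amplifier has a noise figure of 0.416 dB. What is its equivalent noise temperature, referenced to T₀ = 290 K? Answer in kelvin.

29.2 K

F = 10^(0.416/10) = 1.10053
T_e = (F − 1)·T₀ = (1.10053 − 1) × 290 = 29.2 K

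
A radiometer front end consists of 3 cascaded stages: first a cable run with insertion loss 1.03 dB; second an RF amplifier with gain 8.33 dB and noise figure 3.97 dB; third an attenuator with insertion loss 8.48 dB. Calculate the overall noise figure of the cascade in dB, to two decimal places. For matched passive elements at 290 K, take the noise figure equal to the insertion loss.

Convert to linear (a loss of L dB is a gain of −L dB): F_i = 10^(NF_i/10), G_i = 10^(G_i,dB/10)
  Stage 1: F_1 = 10^(1.03/10) = 1.268, G_1 = 10^(−1.03/10) = 0.7889
  Stage 2: F_2 = 10^(3.97/10) = 2.495, G_2 = 10^(8.33/10) = 6.808
  Stage 3: F_3 = 10^(8.48/10) = 7.047, G_3 = 10^(−8.48/10) = 0.1419
Friis cascade:
  F = 1.268 + (2.495 − 1)/0.7889 + (7.047 − 1)/5.370 = 4.288
NF = 10 log₁₀(4.288) = 6.32 dB

6.32 dB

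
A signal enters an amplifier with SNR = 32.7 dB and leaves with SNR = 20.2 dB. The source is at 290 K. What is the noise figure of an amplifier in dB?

12.5 dB

NF (dB) = SNR_in(dB) − SNR_out(dB) when the source is at T₀
NF = 32.7 − 20.2 = 12.5 dB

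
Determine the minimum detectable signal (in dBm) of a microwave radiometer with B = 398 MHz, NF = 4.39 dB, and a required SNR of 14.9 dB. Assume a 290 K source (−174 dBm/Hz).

−68.7 dBm

Sensitivity = −174 + 10 log₁₀(B) + NF + SNR_min
= −174 + 86 + 4.39 + 14.9
= −68.71 dBm → −68.7 dBm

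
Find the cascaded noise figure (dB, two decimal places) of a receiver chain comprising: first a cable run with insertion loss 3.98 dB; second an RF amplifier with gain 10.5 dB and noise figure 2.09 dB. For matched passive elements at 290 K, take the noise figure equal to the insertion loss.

6.07 dB

Convert to linear (a loss of L dB is a gain of −L dB): F_i = 10^(NF_i/10), G_i = 10^(G_i,dB/10)
  Stage 1: F_1 = 10^(3.98/10) = 2.500, G_1 = 10^(−3.98/10) = 0.3999
  Stage 2: F_2 = 10^(2.09/10) = 1.618, G_2 = 10^(10.5/10) = 11.22
Friis cascade:
  F = 2.500 + (1.618 − 1)/0.3999 = 4.046
NF = 10 log₁₀(4.046) = 6.07 dB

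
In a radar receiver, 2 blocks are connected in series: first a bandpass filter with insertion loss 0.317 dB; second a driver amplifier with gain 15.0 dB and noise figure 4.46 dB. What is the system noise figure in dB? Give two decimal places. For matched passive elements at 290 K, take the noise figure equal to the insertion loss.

Convert to linear (a loss of L dB is a gain of −L dB): F_i = 10^(NF_i/10), G_i = 10^(G_i,dB/10)
  Stage 1: F_1 = 10^(0.317/10) = 1.076, G_1 = 10^(−0.317/10) = 0.9296
  Stage 2: F_2 = 10^(4.46/10) = 2.793, G_2 = 10^(15.0/10) = 31.62
Friis cascade:
  F = 1.076 + (2.793 − 1)/0.9296 = 3.004
NF = 10 log₁₀(3.004) = 4.78 dB

4.78 dB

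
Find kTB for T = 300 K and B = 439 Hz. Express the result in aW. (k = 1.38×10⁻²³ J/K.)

1.82 aW

P_n = kTB = 1.38×10⁻²³ × 300 × 4.39×10² = 1.82×10⁻¹⁸ W = 1.82 aW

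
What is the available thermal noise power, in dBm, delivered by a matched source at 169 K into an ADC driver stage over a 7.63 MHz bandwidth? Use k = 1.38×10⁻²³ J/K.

−107.5 dBm

P_n = kTB = 1.38×10⁻²³ × 169 × 7.63×10⁶ = 1.78×10⁻¹⁴ W
In dBm: 10 log₁₀(1.78×10⁻¹⁴ / 10⁻³) = −107.5 dBm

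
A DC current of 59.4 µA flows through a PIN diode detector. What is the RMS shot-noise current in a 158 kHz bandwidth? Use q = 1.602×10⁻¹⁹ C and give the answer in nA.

I_n = √(2qI·B)
2qI·B = 2 × 1.602×10⁻¹⁹ × 5.94×10⁻⁵ × 1.58×10⁵ = 3.01×10⁻¹⁸ A²
I_n = √(3.01×10⁻¹⁸) = 1.73×10⁻⁹ A = 1.73 nA

1.73 nA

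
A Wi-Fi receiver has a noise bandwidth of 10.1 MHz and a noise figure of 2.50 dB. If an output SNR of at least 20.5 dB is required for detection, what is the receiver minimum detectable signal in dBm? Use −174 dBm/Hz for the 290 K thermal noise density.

Sensitivity = −174 + 10 log₁₀(B) + NF + SNR_min
= −174 + 70.04 + 2.50 + 20.5
= −80.96 dBm → −81.0 dBm

−81.0 dBm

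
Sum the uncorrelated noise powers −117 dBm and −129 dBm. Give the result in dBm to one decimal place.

Convert to linear, add, convert back:
P₁ = 2.00×10⁻¹⁵ W, P₂ = 1.26×10⁻¹⁶ W
P_tot = 2.12×10⁻¹⁵ W → 10 log₁₀(P_tot / 10⁻³) = −116.7 dBm

−116.7 dBm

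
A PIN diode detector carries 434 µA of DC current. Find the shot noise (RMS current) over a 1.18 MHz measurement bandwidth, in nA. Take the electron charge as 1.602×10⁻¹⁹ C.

12.8 nA

I_n = √(2qI·B)
2qI·B = 2 × 1.602×10⁻¹⁹ × 4.34×10⁻⁴ × 1.18×10⁶ = 1.64×10⁻¹⁶ A²
I_n = √(1.64×10⁻¹⁶) = 1.28×10⁻⁸ A = 12.8 nA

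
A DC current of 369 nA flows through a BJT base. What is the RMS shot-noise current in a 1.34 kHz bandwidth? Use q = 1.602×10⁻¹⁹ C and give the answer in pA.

I_n = √(2qI·B)
2qI·B = 2 × 1.602×10⁻¹⁹ × 3.69×10⁻⁷ × 1.34×10³ = 1.58×10⁻²² A²
I_n = √(1.58×10⁻²²) = 1.26×10⁻¹¹ A = 12.6 pA

12.6 pA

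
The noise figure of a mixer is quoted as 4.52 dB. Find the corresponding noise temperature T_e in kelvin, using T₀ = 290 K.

531 K

F = 10^(4.52/10) = 2.83139
T_e = (F − 1)·T₀ = (2.83139 − 1) × 290 = 531 K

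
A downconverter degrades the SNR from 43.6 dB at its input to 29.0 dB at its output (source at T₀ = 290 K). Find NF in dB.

14.6 dB

NF (dB) = SNR_in(dB) − SNR_out(dB) when the source is at T₀
NF = 43.6 − 29.0 = 14.6 dB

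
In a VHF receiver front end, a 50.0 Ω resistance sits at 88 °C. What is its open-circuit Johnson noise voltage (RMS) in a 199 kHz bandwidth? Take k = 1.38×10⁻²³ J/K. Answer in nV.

445 nV

T = 88 °C + 273.15 = 361.15 K
V_n = √(4kTRB)
4kTRB = 4 × 1.38×10⁻²³ × 361.15 × 5.00×10¹ × 1.99×10⁵ = 1.98×10⁻¹³ V²
V_n = √(1.98×10⁻¹³) = 4.45×10⁻⁷ V = 445 nV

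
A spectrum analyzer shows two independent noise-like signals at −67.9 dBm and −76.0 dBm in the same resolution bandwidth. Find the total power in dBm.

Convert to linear, add, convert back:
P₁ = 1.62×10⁻¹⁰ W, P₂ = 2.51×10⁻¹¹ W
P_tot = 1.87×10⁻¹⁰ W → 10 log₁₀(P_tot / 10⁻³) = −67.3 dBm

−67.3 dBm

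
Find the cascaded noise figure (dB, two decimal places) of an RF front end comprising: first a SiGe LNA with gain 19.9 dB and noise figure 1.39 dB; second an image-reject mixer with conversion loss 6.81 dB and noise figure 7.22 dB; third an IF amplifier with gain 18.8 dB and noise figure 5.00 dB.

Convert to linear (a loss of L dB is a gain of −L dB): F_i = 10^(NF_i/10), G_i = 10^(G_i,dB/10)
  Stage 1: F_1 = 10^(1.39/10) = 1.377, G_1 = 10^(19.9/10) = 97.72
  Stage 2: F_2 = 10^(7.22/10) = 5.272, G_2 = 10^(−6.81/10) = 0.2084
  Stage 3: F_3 = 10^(5.00/10) = 3.162, G_3 = 10^(18.8/10) = 75.86
Friis cascade:
  F = 1.377 + (5.272 − 1)/97.72 + (3.162 − 1)/20.37 = 1.527
NF = 10 log₁₀(1.527) = 1.84 dB

1.84 dB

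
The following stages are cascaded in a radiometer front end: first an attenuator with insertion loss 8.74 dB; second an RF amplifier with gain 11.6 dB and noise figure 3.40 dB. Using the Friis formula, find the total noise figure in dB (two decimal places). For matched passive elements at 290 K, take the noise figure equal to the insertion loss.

Convert to linear (a loss of L dB is a gain of −L dB): F_i = 10^(NF_i/10), G_i = 10^(G_i,dB/10)
  Stage 1: F_1 = 10^(8.74/10) = 7.482, G_1 = 10^(−8.74/10) = 0.1337
  Stage 2: F_2 = 10^(3.40/10) = 2.188, G_2 = 10^(11.6/10) = 14.45
Friis cascade:
  F = 7.482 + (2.188 − 1)/0.1337 = 16.37
NF = 10 log₁₀(16.37) = 12.14 dB

12.14 dB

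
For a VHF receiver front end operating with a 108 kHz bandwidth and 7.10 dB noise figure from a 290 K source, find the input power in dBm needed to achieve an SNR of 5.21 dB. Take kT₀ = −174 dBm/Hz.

−111.4 dBm

Sensitivity = −174 + 10 log₁₀(B) + NF + SNR_min
= −174 + 50.33 + 7.10 + 5.21
= −111.36 dBm → −111.4 dBm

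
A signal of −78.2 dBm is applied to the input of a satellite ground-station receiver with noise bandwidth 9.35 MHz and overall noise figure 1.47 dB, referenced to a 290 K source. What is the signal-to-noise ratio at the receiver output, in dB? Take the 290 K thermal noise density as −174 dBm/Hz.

Noise floor: N = −174 + 10 log₁₀(B) + NF
10 log₁₀(9.35×10⁶) = 69.71 dB
N = −174 + 69.71 + 1.47 = −102.82 dBm
SNR = P_sig − N = −78.2 − (−102.82) = 24.62 dB → 24.6 dB

24.6 dB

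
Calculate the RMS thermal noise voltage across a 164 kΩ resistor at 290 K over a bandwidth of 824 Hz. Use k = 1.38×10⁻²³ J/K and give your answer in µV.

1.47 µV

V_n = √(4kTRB)
4kTRB = 4 × 1.38×10⁻²³ × 290 × 1.64×10⁵ × 8.24×10² = 2.16×10⁻¹² V²
V_n = √(2.16×10⁻¹²) = 1.47×10⁻⁶ V = 1.47 µV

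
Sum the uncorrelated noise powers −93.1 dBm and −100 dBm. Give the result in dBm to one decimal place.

Convert to linear, add, convert back:
P₁ = 4.90×10⁻¹³ W, P₂ = 1.00×10⁻¹³ W
P_tot = 5.90×10⁻¹³ W → 10 log₁₀(P_tot / 10⁻³) = −92.3 dBm

−92.3 dBm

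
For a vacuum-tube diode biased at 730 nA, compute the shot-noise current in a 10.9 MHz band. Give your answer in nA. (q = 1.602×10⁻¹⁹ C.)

1.60 nA

I_n = √(2qI·B)
2qI·B = 2 × 1.602×10⁻¹⁹ × 7.30×10⁻⁷ × 1.09×10⁷ = 2.55×10⁻¹⁸ A²
I_n = √(2.55×10⁻¹⁸) = 1.60×10⁻⁹ A = 1.60 nA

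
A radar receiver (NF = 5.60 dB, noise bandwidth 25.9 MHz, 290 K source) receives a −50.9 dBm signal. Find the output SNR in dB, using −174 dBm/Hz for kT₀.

43.4 dB

Noise floor: N = −174 + 10 log₁₀(B) + NF
10 log₁₀(2.59×10⁷) = 74.13 dB
N = −174 + 74.13 + 5.60 = −94.27 dBm
SNR = P_sig − N = −50.9 − (−94.27) = 43.37 dB → 43.4 dB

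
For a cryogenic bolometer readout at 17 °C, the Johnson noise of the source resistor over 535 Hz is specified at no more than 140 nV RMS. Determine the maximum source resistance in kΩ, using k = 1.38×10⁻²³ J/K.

T = 17 °C + 273.15 = 290.15 K
Johnson–Nyquist: V_n = √(4kTRB) ⇒ R = V_n² / (4kTB)
4kTB = 4 × 1.38×10⁻²³ × 290.15 × 5.35×10² = 8.57×10⁻¹⁸
R = (1.40×10⁻⁷)² / 8.57×10⁻¹⁸ = 2.29×10³ Ω = 2.29 kΩ

2.29 kΩ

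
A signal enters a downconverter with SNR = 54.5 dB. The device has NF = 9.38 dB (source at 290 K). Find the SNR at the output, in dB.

By definition F = SNR_in/SNR_out, so in dB: SNR_out = SNR_in − NF
SNR_out = 54.5 − 9.38 = 45.12 dB

45.12 dB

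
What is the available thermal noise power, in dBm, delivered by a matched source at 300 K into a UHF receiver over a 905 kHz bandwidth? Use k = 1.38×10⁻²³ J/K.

−114.3 dBm

P_n = kTB = 1.38×10⁻²³ × 300 × 9.05×10⁵ = 3.75×10⁻¹⁵ W
In dBm: 10 log₁₀(3.75×10⁻¹⁵ / 10⁻³) = −114.3 dBm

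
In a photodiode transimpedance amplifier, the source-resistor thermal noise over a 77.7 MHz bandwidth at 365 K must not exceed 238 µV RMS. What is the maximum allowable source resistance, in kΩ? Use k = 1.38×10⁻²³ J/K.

Johnson–Nyquist: V_n = √(4kTRB) ⇒ R = V_n² / (4kTB)
4kTB = 4 × 1.38×10⁻²³ × 365 × 7.77×10⁷ = 1.57×10⁻¹²
R = (2.38×10⁻⁴)² / 1.57×10⁻¹² = 3.62×10⁴ Ω = 36.2 kΩ

36.2 kΩ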